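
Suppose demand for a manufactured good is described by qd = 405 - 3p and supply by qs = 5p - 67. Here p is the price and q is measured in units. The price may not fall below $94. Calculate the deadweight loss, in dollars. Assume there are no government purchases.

Equilibrium: 405 - 3p = 5p - 67, so 472 = 8p and p* = 59, q* = 228.
The floor of 94 is above the equilibrium price 59, so it binds.
At p = 94: qd = 405 - 3·94 = 123 and qs = 5·94 - 67 = 403.
Quantity traded falls to 123. At q = 123 the demand price is (405 - 123)/3 = 94 and the supply price is (67 + 123)/5 = 38.
Deadweight loss = ½ · (94 - 38) · (228 - 123) = ½ · 56 · 105 = 2940.

2940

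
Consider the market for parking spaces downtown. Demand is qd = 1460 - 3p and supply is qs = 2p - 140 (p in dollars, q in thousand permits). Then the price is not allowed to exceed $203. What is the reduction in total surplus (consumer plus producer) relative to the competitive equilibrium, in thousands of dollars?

In a free market, 1460 - 3p = 2p - 140 gives the equilibrium p* = 320, q* = 500.
The ceiling of 203 is below the equilibrium price 320, so it binds.
At p = 203: qd = 1460 - 3·203 = 851 and qs = 2·203 - 140 = 266.
Quantity traded falls to 266. At q = 266 the demand price is (1460 - 266)/3 = 398 and the supply price is (140 + 266)/2 = 203.
Deadweight loss = ½ · (398 - 203) · (500 - 266) = ½ · 195 · 234 = 22815.

22815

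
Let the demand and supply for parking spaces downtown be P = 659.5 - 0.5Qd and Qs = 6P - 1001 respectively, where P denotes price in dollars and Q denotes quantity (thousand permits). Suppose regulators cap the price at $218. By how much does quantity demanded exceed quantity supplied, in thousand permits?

576

Rearranging demand gives Qd = 1319 - 2P. In a free market, 1319 - 2P = 6P - 1001 gives the equilibrium P* = 290, Q* = 739.
The ceiling of 218 is below the equilibrium price 290, so it binds.
At P = 218: Qd = 1319 - 2·218 = 883 and Qs = 6·218 - 1001 = 307.
Shortage = Qd - Qs = 883 - 307 = 576.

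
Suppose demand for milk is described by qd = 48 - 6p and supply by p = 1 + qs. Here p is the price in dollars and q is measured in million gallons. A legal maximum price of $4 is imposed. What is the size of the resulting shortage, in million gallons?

21

Rearranging supply gives qs = p - 1. In a free market, 48 - 6p = p - 1 gives the equilibrium p* = 7, q* = 6.
The ceiling of 4 is below the equilibrium price 7, so it binds.
At p = 4: qd = 48 - 6·4 = 24 and qs = 4 - 1 = 3.
Shortage = qd - qs = 24 - 3 = 21.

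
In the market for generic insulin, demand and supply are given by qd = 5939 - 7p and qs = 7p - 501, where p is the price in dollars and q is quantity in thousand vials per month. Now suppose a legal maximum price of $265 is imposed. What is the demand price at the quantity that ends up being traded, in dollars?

Equilibrium: 5939 - 7p = 7p - 501, so 6440 = 14p and p* = 460, q* = 2719.
Because the ceiling (265) lies below the market-clearing price, it is binding.
At p = 265: qd = 5939 - 7·265 = 4084 and qs = 7·265 - 501 = 1354.
Only 1354 units reach the market. On the demand curve, the marginal buyer's willingness to pay at q = 1354 is (5939 - 1354)/7 = 655.

655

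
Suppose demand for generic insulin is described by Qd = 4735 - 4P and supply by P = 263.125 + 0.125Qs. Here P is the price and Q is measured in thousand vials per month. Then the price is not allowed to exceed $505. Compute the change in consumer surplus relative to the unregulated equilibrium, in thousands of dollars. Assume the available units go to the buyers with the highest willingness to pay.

Rearranging supply gives Qs = 8P - 2105. In a free market, 4735 - 4P = 8P - 2105 gives the equilibrium P* = 570, Q* = 2455.
The ceiling of 505 is below the equilibrium price 570, so it binds.
At P = 505: Qd = 4735 - 4·505 = 2715 and Qs = 8·505 - 2105 = 1935.
Consumer surplus without the control is ½ · (1183.75 - 570) · 2455 = 753378.125.
With the ceiling, 1935 units are sold at 505 (assume they go to the highest-value buyers). The demand price at Q = 1935 is 700, so CS = ½ · [(1183.75 - 505) + (700 - 505)] · 1935 = 845353.125.
Change in consumer surplus = 845353.125 - 753378.125 = 91975.

91975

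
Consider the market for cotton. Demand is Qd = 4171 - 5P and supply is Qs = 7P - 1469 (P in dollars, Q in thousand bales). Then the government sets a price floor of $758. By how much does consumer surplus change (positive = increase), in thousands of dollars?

-317088

Setting quantity demanded equal to quantity supplied, 4171 - 5P = 7P - 1469, gives P* = 470 and Q* = 1821.
Since 758 > 470, the floor is binding.
At P = 758: Qd = 4171 - 5·758 = 381 and Qs = 7·758 - 1469 = 3837.
Consumer surplus without the control is ½ · (834.2 - 470) · 1821 = 331604.1.
With the floor, consumers buy 381 units at 758, so CS = ½ · (834.2 - 758) · 381 = 14516.1.
Change in consumer surplus = 14516.1 - 331604.1 = -317088.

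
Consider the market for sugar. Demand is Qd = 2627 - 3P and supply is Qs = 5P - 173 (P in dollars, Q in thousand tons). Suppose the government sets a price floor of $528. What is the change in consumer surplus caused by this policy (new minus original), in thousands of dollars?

In a free market, 2627 - 3P = 5P - 173 gives the equilibrium P* = 350, Q* = 1577.
The floor of 528 is above the equilibrium price 350, so it binds.
At P = 528: Qd = 2627 - 3·528 = 1043 and Qs = 5·528 - 173 = 2467.
Consumer surplus without the control is ½ · (2627/3 - 350) · 1577 = 2486929/6.
With the floor, consumers buy 1043 units at 528, so CS = ½ · (2627/3 - 528) · 1043 = 1087849/6.
Change in consumer surplus = 1087849/6 - 2486929/6 = -233180.

-233180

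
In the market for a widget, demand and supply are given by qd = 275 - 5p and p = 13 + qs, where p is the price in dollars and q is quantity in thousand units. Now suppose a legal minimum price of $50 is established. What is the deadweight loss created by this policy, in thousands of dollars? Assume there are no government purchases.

Rearranging supply gives qs = p - 13. In a free market, 275 - 5p = p - 13 gives the equilibrium p* = 48, q* = 35.
Because the floor (50) lies above the market-clearing price, it is binding.
At p = 50: qd = 275 - 5·50 = 25 and qs = 50 - 13 = 37.
Quantity traded falls to 25. At q = 25 the demand price is (275 - 25)/5 = 50 and the supply price is 13 + 25 = 38.
Deadweight loss = ½ · (50 - 38) · (35 - 25) = ½ · 12 · 10 = 60.

60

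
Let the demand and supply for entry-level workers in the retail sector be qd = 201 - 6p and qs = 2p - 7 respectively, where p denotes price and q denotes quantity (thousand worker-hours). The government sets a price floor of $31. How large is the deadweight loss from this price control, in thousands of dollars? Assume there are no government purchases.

300

Setting quantity demanded equal to quantity supplied, 201 - 6p = 2p - 7, gives p* = 26 and q* = 45.
Because the floor (31) lies above the market-clearing price, it is binding.
At p = 31: qd = 201 - 6·31 = 15 and qs = 2·31 - 7 = 55.
Quantity traded falls to 15. At q = 15 the demand price is (201 - 15)/6 = 31 and the supply price is (7 + 15)/2 = 11.
Deadweight loss = ½ · (31 - 11) · (45 - 15) = ½ · 20 · 30 = 300.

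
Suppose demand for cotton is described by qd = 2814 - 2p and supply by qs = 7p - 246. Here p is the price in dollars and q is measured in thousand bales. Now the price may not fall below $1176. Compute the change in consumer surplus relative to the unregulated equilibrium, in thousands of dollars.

Setting quantity demanded equal to quantity supplied, 2814 - 2p = 7p - 246, gives p* = 340 and q* = 2134.
Because the floor (1176) lies above the market-clearing price, it is binding.
At p = 1176: qd = 2814 - 2·1176 = 462 and qs = 7·1176 - 246 = 7986.
Consumer surplus without the control is ½ · (1407 - 340) · 2134 = 1138489.
With the floor, consumers buy 462 units at 1176, so CS = ½ · (1407 - 1176) · 462 = 53361.
Change in consumer surplus = 53361 - 1138489 = -1085128.

-1085128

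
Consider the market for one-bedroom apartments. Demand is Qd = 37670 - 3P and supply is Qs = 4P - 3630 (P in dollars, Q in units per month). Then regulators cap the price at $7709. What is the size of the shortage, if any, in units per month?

In a free market, 37670 - 3P = 4P - 3630 gives the equilibrium P* = 5900, Q* = 19970.
The ceiling of 7709 is above the equilibrium price 5900, so it is not binding; the market clears at P* = 5900, Q* = 19970.
Since the control does not bind, there is no shortage.

0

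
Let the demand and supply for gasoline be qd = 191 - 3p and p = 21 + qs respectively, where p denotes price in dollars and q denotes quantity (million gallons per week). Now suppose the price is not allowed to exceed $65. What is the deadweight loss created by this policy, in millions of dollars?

Rearranging supply gives qs = p - 21. Setting quantity demanded equal to quantity supplied, 191 - 3p = p - 21, gives p* = 53 and q* = 32.
The ceiling of 65 is above the equilibrium price 53, so it is not binding; the market clears at p* = 53, q* = 32.
Since the control does not bind, no trades are prevented and deadweight loss is zero.

0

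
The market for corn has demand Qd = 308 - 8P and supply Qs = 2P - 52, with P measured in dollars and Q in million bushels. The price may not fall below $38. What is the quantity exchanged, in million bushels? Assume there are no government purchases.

In a free market, 308 - 8P = 2P - 52 gives the equilibrium P* = 36, Q* = 20.
The floor of 38 is above the equilibrium price 36, so it binds.
At P = 38: Qd = 308 - 8·38 = 4 and Qs = 2·38 - 52 = 24.
The quantity actually transacted is the short side, demand: 4.

4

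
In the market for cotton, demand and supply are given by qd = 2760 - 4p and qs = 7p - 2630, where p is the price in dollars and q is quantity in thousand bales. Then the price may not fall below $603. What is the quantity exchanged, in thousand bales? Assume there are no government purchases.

348

Equilibrium: 2760 - 4p = 7p - 2630, so 5390 = 11p and p* = 490, q* = 800.
Because the floor (603) lies above the market-clearing price, it is binding.
At p = 603: qd = 2760 - 4·603 = 348 and qs = 7·603 - 2630 = 1591.
The quantity actually transacted is the short side, demand: 348.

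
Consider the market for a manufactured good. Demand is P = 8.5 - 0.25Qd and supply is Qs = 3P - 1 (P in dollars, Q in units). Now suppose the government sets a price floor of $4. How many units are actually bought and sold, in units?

Rearranging demand gives Qd = 34 - 4P. Setting quantity demanded equal to quantity supplied, 34 - 4P = 3P - 1, gives P* = 5 and Q* = 14.
The floor of 4 is below the equilibrium price 5, so it is not binding; the market clears at P* = 5, Q* = 14.

14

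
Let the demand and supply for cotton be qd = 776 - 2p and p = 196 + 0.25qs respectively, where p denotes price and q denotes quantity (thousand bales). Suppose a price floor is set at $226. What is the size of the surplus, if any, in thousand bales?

Rearranging supply gives qs = 4p - 784. Setting quantity demanded equal to quantity supplied, 776 - 2p = 4p - 784, gives p* = 260 and q* = 256.
The floor of 226 is below the equilibrium price 260, so it is not binding; the market clears at p* = 260, q* = 256.
Since the control does not bind, there is no surplus.

0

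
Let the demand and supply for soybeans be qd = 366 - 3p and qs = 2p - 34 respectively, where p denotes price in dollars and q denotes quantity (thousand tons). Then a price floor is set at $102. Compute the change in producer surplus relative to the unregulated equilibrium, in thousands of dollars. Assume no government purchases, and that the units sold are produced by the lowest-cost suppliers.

Setting quantity demanded equal to quantity supplied, 366 - 3p = 2p - 34, gives p* = 80 and q* = 126.
Because the floor (102) lies above the market-clearing price, it is binding.
At p = 102: qd = 366 - 3·102 = 60 and qs = 2·102 - 34 = 170.
Producer surplus without the control is ½ · (80 - 17) · 126 = 3969.
With the floor, 60 units are sold at 102. The supply price at q = 60 is 47, so PS = ½ · [(102 - 17) + (102 - 47)] · 60 = 4200.
Change in producer surplus = 4200 - 3969 = 231.

231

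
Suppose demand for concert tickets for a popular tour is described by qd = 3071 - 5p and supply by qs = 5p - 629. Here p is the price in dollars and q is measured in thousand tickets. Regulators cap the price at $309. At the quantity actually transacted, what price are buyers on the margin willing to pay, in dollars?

In a free market, 3071 - 5p = 5p - 629 gives the equilibrium p* = 370, q* = 1221.
Since 309 < 370, the ceiling is binding.
At p = 309: qd = 3071 - 5·309 = 1526 and qs = 5·309 - 629 = 916.
Only 916 units reach the market. On the demand curve, the marginal buyer's willingness to pay at q = 916 is (3071 - 916)/5 = 431.

431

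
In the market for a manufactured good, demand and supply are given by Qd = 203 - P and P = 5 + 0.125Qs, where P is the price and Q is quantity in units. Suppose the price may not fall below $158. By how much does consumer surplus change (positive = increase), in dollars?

-14475.5

Rearranging supply gives Qs = 8P - 40. In a free market, 203 - P = 8P - 40 gives the equilibrium P* = 27, Q* = 176.
The floor of 158 is above the equilibrium price 27, so it binds.
At P = 158: Qd = 203 - 158 = 45 and Qs = 8·158 - 40 = 1224.
Consumer surplus without the control is ½ · (203 - 27) · 176 = 15488.
With the floor, consumers buy 45 units at 158, so CS = ½ · (203 - 158) · 45 = 1012.5.
Change in consumer surplus = 1012.5 - 15488 = -14475.5.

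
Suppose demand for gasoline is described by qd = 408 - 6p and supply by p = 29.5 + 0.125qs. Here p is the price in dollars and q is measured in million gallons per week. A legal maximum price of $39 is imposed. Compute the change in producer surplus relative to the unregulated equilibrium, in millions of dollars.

Rearranging supply gives qs = 8p - 236. Equilibrium: 408 - 6p = 8p - 236, so 644 = 14p and p* = 46, q* = 132.
Since 39 < 46, the ceiling is binding.
At p = 39: qd = 408 - 6·39 = 174 and qs = 8·39 - 236 = 76.
Producer surplus without the control is ½ · (46 - 29.5) · 132 = 1089.
With the ceiling, producers sell 76 units at 39, so PS = ½ · (39 - 29.5) · 76 = 361.
Change in producer surplus = 361 - 1089 = -728.

-728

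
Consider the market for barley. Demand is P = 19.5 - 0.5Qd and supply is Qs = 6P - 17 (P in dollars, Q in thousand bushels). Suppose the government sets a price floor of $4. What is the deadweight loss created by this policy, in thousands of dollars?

Rearranging demand gives Qd = 39 - 2P. Setting quantity demanded equal to quantity supplied, 39 - 2P = 6P - 17, gives P* = 7 and Q* = 25.
The floor of 4 is below the equilibrium price 7, so it is not binding; the market clears at P* = 7, Q* = 25.
Since the control does not bind, no trades are prevented and deadweight loss is zero.

0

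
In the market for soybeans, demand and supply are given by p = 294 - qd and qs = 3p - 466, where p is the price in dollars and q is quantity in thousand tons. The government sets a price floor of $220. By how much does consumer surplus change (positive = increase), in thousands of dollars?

Rearranging demand gives qd = 294 - p. Setting quantity demanded equal to quantity supplied, 294 - p = 3p - 466, gives p* = 190 and q* = 104.
Because the floor (220) lies above the market-clearing price, it is binding.
At p = 220: qd = 294 - 220 = 74 and qs = 3·220 - 466 = 194.
Consumer surplus without the control is ½ · (294 - 190) · 104 = 5408.
With the floor, consumers buy 74 units at 220, so CS = ½ · (294 - 220) · 74 = 2738.
Change in consumer surplus = 2738 - 5408 = -2670.

-2670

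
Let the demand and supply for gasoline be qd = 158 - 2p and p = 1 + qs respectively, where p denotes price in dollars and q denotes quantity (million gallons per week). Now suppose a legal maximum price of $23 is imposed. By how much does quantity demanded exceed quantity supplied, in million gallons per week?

Rearranging supply gives qs = p - 1. Equilibrium: 158 - 2p = p - 1, so 159 = 3p and p* = 53, q* = 52.
Because the ceiling (23) lies below the market-clearing price, it is binding.
At p = 23: qd = 158 - 2·23 = 112 and qs = 23 - 1 = 22.
Shortage = qd - qs = 112 - 22 = 90.

90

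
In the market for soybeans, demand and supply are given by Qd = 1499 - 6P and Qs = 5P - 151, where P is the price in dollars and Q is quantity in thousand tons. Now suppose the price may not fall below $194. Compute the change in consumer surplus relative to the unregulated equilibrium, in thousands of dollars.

Without the control the market clears where 1499 - 6P = 5P - 151, i.e. P* = 150 and Q* = 599.
The floor of 194 is above the equilibrium price 150, so it binds.
At P = 194: Qd = 1499 - 6·194 = 335 and Qs = 5·194 - 151 = 819.
Consumer surplus without the control is ½ · (1499/6 - 150) · 599 = 358801/12.
With the floor, consumers buy 335 units at 194, so CS = ½ · (1499/6 - 194) · 335 = 112225/12.
Change in consumer surplus = 112225/12 - 358801/12 = -20548.

-20548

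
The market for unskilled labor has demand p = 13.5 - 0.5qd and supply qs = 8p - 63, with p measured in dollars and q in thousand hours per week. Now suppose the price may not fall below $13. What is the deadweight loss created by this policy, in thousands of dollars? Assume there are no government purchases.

Rearranging demand gives qd = 27 - 2p. In a free market, 27 - 2p = 8p - 63 gives the equilibrium p* = 9, q* = 9.
Since 13 > 9, the floor is binding.
At p = 13: qd = 27 - 2·13 = 1 and qs = 8·13 - 63 = 41.
Quantity traded falls to 1. At q = 1 the demand price is (27 - 1)/2 = 13 and the supply price is (63 + 1)/8 = 8.
Deadweight loss = ½ · (13 - 8) · (9 - 1) = ½ · 5 · 8 = 20.

20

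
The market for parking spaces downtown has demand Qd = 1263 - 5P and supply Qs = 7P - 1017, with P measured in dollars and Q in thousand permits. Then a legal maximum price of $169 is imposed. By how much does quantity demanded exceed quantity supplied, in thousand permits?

252

Equilibrium: 1263 - 5P = 7P - 1017, so 2280 = 12P and P* = 190, Q* = 313.
Because the ceiling (169) lies below the market-clearing price, it is binding.
At P = 169: Qd = 1263 - 5·169 = 418 and Qs = 7·169 - 1017 = 166.
Shortage = Qd - Qs = 418 - 166 = 252.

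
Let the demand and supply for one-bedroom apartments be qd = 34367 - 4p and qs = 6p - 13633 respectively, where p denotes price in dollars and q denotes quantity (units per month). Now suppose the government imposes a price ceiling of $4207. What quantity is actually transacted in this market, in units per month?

Without the control the market clears where 34367 - 4p = 6p - 13633, i.e. p* = 4800 and q* = 15167.
The ceiling of 4207 is below the equilibrium price 4800, so it binds.
At p = 4207: qd = 34367 - 4·4207 = 17539 and qs = 6·4207 - 13633 = 11609.
The quantity actually transacted is the short side, supply: 11609.

11609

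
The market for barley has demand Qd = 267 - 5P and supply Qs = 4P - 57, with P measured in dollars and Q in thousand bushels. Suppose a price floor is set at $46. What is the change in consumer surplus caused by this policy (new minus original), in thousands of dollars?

-620

Setting quantity demanded equal to quantity supplied, 267 - 5P = 4P - 57, gives P* = 36 and Q* = 87.
Because the floor (46) lies above the market-clearing price, it is binding.
At P = 46: Qd = 267 - 5·46 = 37 and Qs = 4·46 - 57 = 127.
Consumer surplus without the control is ½ · (53.4 - 36) · 87 = 756.9.
With the floor, consumers buy 37 units at 46, so CS = ½ · (53.4 - 46) · 37 = 136.9.
Change in consumer surplus = 136.9 - 756.9 = -620.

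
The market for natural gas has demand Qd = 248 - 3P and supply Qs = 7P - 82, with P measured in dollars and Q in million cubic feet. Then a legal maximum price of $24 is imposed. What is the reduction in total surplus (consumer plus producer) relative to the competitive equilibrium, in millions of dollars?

945

In a free market, 248 - 3P = 7P - 82 gives the equilibrium P* = 33, Q* = 149.
The ceiling of 24 is below the equilibrium price 33, so it binds.
At P = 24: Qd = 248 - 3·24 = 176 and Qs = 7·24 - 82 = 86.
Quantity traded falls to 86. At Q = 86 the demand price is (248 - 86)/3 = 54 and the supply price is (82 + 86)/7 = 24.
Deadweight loss = ½ · (54 - 24) · (149 - 86) = ½ · 30 · 63 = 945.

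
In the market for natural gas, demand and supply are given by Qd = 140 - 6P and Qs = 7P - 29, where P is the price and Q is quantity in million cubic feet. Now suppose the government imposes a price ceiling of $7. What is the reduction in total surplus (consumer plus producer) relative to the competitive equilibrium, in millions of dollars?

Without the control the market clears where 140 - 6P = 7P - 29, i.e. P* = 13 and Q* = 62.
Because the ceiling (7) lies below the market-clearing price, it is binding.
At P = 7: Qd = 140 - 6·7 = 98 and Qs = 7·7 - 29 = 20.
Quantity traded falls to 20. At Q = 20 the demand price is (140 - 20)/6 = 20 and the supply price is (29 + 20)/7 = 7.
Deadweight loss = ½ · (20 - 7) · (62 - 20) = ½ · 13 · 42 = 273.

273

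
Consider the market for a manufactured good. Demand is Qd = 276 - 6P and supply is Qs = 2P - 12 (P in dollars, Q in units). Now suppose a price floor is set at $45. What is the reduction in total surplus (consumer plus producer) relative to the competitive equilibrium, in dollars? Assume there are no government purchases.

972

Setting quantity demanded equal to quantity supplied, 276 - 6P = 2P - 12, gives P* = 36 and Q* = 60.
Since 45 > 36, the floor is binding.
At P = 45: Qd = 276 - 6·45 = 6 and Qs = 2·45 - 12 = 78.
Quantity traded falls to 6. At Q = 6 the demand price is (276 - 6)/6 = 45 and the supply price is (12 + 6)/2 = 9.
Deadweight loss = ½ · (45 - 9) · (60 - 6) = ½ · 36 · 54 = 972.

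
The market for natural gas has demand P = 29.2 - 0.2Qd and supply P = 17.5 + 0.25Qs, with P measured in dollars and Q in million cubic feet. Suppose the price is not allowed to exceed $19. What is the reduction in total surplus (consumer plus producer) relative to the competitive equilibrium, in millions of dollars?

90

Rearranging demand gives Qd = 146 - 5P; rearranging supply gives Qs = 4P - 70. In a free market, 146 - 5P = 4P - 70 gives the equilibrium P* = 24, Q* = 26.
Since 19 < 24, the ceiling is binding.
At P = 19: Qd = 146 - 5·19 = 51 and Qs = 4·19 - 70 = 6.
Quantity traded falls to 6. At Q = 6 the demand price is (146 - 6)/5 = 28 and the supply price is (70 + 6)/4 = 19.
Deadweight loss = ½ · (28 - 19) · (26 - 6) = ½ · 9 · 20 = 90.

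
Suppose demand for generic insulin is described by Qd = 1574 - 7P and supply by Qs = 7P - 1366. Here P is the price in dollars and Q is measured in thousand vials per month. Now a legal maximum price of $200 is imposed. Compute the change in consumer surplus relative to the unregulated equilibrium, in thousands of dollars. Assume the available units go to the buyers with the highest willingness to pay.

In a free market, 1574 - 7P = 7P - 1366 gives the equilibrium P* = 210, Q* = 104.
Because the ceiling (200) lies below the market-clearing price, it is binding.
At P = 200: Qd = 1574 - 7·200 = 174 and Qs = 7·200 - 1366 = 34.
Consumer surplus without the control is ½ · (1574/7 - 210) · 104 = 5408/7.
With the ceiling, 34 units are sold at 200 (assume they go to the highest-value buyers). The demand price at Q = 34 is 220, so CS = ½ · [(1574/7 - 200) + (220 - 200)] · 34 = 5338/7.
Change in consumer surplus = 5338/7 - 5408/7 = -10.

-10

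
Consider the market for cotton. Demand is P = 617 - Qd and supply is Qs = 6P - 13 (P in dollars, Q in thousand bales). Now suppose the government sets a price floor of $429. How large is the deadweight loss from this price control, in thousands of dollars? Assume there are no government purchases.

Rearranging demand gives Qd = 617 - P. Setting quantity demanded equal to quantity supplied, 617 - P = 6P - 13, gives P* = 90 and Q* = 527.
Since 429 > 90, the floor is binding.
At P = 429: Qd = 617 - 429 = 188 and Qs = 6·429 - 13 = 2561.
Quantity traded falls to 188. At Q = 188 the demand price is 617 - 188 = 429 and the supply price is (13 + 188)/6 = 33.5.
Deadweight loss = ½ · (429 - 33.5) · (527 - 188) = ½ · 395.5 · 339 = 67037.25.

67037.25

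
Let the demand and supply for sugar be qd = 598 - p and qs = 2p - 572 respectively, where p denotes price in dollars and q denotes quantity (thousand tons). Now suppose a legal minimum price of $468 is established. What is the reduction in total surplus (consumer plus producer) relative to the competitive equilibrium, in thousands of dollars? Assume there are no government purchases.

Setting quantity demanded equal to quantity supplied, 598 - p = 2p - 572, gives p* = 390 and q* = 208.
Because the floor (468) lies above the market-clearing price, it is binding.
At p = 468: qd = 598 - 468 = 130 and qs = 2·468 - 572 = 364.
Quantity traded falls to 130. At q = 130 the demand price is 598 - 130 = 468 and the supply price is (572 + 130)/2 = 351.
Deadweight loss = ½ · (468 - 351) · (208 - 130) = ½ · 117 · 78 = 4563.

4563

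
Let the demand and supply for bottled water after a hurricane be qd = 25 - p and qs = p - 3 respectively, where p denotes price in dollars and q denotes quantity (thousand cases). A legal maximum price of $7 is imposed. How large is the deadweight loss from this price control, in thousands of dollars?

In a free market, 25 - p = p - 3 gives the equilibrium p* = 14, q* = 11.
Since 7 < 14, the ceiling is binding.
At p = 7: qd = 25 - 7 = 18 and qs = 7 - 3 = 4.
Quantity traded falls to 4. At q = 4 the demand price is 25 - 4 = 21 and the supply price is 3 + 4 = 7.
Deadweight loss = ½ · (21 - 7) · (11 - 4) = ½ · 14 · 7 = 49.

49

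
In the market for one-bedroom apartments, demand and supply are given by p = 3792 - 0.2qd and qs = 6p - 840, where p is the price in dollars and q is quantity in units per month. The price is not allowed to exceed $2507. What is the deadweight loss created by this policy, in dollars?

0

Rearranging demand gives qd = 18960 - 5p. Without the control the market clears where 18960 - 5p = 6p - 840, i.e. p* = 1800 and q* = 9960.
Since 2507 is above p* = 1800, the ceiling does not bind and the free-market outcome prevails.
Since the control does not bind, no trades are prevented and deadweight loss is zero.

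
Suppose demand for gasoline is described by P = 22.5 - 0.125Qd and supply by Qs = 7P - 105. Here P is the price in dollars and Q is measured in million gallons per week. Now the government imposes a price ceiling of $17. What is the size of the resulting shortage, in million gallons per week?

30

Rearranging demand gives Qd = 180 - 8P. In a free market, 180 - 8P = 7P - 105 gives the equilibrium P* = 19, Q* = 28.
The ceiling of 17 is below the equilibrium price 19, so it binds.
At P = 17: Qd = 180 - 8·17 = 44 and Qs = 7·17 - 105 = 14.
Shortage = Qd - Qs = 44 - 14 = 30.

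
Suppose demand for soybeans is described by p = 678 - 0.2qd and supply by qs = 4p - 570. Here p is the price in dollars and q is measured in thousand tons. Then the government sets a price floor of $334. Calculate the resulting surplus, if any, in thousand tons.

Rearranging demand gives qd = 3390 - 5p. In a free market, 3390 - 5p = 4p - 570 gives the equilibrium p* = 440, q* = 1190.
The floor of 334 is below the equilibrium price 440, so it is not binding; the market clears at p* = 440, q* = 1190.
Since the control does not bind, there is no surplus.

0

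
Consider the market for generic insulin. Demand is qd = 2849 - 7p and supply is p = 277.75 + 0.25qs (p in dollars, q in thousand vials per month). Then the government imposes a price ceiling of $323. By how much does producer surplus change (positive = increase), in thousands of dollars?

-9435

Rearranging supply gives qs = 4p - 1111. Without the control the market clears where 2849 - 7p = 4p - 1111, i.e. p* = 360 and q* = 329.
Since 323 < 360, the ceiling is binding.
At p = 323: qd = 2849 - 7·323 = 588 and qs = 4·323 - 1111 = 181.
Producer surplus without the control is ½ · (360 - 277.75) · 329 = 13530.125.
With the ceiling, producers sell 181 units at 323, so PS = ½ · (323 - 277.75) · 181 = 4095.125.
Change in producer surplus = 4095.125 - 13530.125 = -9435.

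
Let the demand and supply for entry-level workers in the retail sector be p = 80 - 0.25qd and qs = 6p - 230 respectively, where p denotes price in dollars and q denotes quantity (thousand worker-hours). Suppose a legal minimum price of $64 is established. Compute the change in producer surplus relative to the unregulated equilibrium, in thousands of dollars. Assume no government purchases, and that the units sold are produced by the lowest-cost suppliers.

Rearranging demand gives qd = 320 - 4p. In a free market, 320 - 4p = 6p - 230 gives the equilibrium p* = 55, q* = 100.
The floor of 64 is above the equilibrium price 55, so it binds.
At p = 64: qd = 320 - 4·64 = 64 and qs = 6·64 - 230 = 154.
Producer surplus without the control is ½ · (55 - 115/3) · 100 = 2500/3.
With the floor, 64 units are sold at 64. The supply price at q = 64 is 49, so PS = ½ · [(64 - 115/3) + (64 - 49)] · 64 = 3904/3.
Change in producer surplus = 3904/3 - 2500/3 = 468.

468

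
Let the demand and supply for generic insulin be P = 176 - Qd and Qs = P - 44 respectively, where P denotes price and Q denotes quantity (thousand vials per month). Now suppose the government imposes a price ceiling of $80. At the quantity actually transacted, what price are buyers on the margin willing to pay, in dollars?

Rearranging demand gives Qd = 176 - P. In a free market, 176 - P = P - 44 gives the equilibrium P* = 110, Q* = 66.
Since 80 < 110, the ceiling is binding.
At P = 80: Qd = 176 - 80 = 96 and Qs = 80 - 44 = 36.
Only 36 units reach the market. On the demand curve, the marginal buyer's willingness to pay at Q = 36 is (176 - 36) = 140.

140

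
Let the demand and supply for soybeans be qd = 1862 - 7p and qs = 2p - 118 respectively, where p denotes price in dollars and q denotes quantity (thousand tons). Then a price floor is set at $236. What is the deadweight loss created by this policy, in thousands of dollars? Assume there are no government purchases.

In a free market, 1862 - 7p = 2p - 118 gives the equilibrium p* = 220, q* = 322.
The floor of 236 is above the equilibrium price 220, so it binds.
At p = 236: qd = 1862 - 7·236 = 210 and qs = 2·236 - 118 = 354.
Quantity traded falls to 210. At q = 210 the demand price is (1862 - 210)/7 = 236 and the supply price is (118 + 210)/2 = 164.
Deadweight loss = ½ · (236 - 164) · (322 - 210) = ½ · 72 · 112 = 4032.

4032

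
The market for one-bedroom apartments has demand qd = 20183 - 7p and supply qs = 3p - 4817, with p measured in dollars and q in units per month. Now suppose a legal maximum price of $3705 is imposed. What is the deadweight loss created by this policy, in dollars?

Setting quantity demanded equal to quantity supplied, 20183 - 7p = 3p - 4817, gives p* = 2500 and q* = 2683.
The ceiling of 3705 is above the equilibrium price 2500, so it is not binding; the market clears at p* = 2500, q* = 2683.
Since the control does not bind, no trades are prevented and deadweight loss is zero.

0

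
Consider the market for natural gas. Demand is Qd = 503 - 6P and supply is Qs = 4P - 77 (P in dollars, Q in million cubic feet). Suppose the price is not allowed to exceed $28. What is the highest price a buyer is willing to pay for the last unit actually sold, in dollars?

Without the control the market clears where 503 - 6P = 4P - 77, i.e. P* = 58 and Q* = 155.
Because the ceiling (28) lies below the market-clearing price, it is binding.
At P = 28: Qd = 503 - 6·28 = 335 and Qs = 4·28 - 77 = 35.
Only 35 units reach the market. On the demand curve, the marginal buyer's willingness to pay at Q = 35 is (503 - 35)/6 = 78.

78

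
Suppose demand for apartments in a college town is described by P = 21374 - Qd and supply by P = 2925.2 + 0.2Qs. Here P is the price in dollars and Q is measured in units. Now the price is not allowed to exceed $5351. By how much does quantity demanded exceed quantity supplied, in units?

3894

Rearranging demand gives Qd = 21374 - P; rearranging supply gives Qs = 5P - 14626. Equilibrium: 21374 - P = 5P - 14626, so 36000 = 6P and P* = 6000, Q* = 15374.
Because the ceiling (5351) lies below the market-clearing price, it is binding.
At P = 5351: Qd = 21374 - 5351 = 16023 and Qs = 5·5351 - 14626 = 12129.
Shortage = Qd - Qs = 16023 - 12129 = 3894.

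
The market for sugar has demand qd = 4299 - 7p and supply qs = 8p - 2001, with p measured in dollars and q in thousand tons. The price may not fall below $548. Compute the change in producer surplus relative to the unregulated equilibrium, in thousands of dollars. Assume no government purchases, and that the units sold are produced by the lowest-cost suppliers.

9088

In a free market, 4299 - 7p = 8p - 2001 gives the equilibrium p* = 420, q* = 1359.
The floor of 548 is above the equilibrium price 420, so it binds.
At p = 548: qd = 4299 - 7·548 = 463 and qs = 8·548 - 2001 = 2383.
Producer surplus without the control is ½ · (420 - 250.125) · 1359 = 115430.0625.
With the floor, 463 units are sold at 548. The supply price at q = 463 is 308, so PS = ½ · [(548 - 250.125) + (548 - 308)] · 463 = 124518.0625.
Change in producer surplus = 124518.0625 - 115430.0625 = 9088.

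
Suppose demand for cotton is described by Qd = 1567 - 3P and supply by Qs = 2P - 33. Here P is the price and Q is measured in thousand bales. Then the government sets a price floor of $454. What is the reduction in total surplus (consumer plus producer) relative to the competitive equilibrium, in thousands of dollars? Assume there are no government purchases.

67335

In a free market, 1567 - 3P = 2P - 33 gives the equilibrium P* = 320, Q* = 607.
Since 454 > 320, the floor is binding.
At P = 454: Qd = 1567 - 3·454 = 205 and Qs = 2·454 - 33 = 875.
Quantity traded falls to 205. At Q = 205 the demand price is (1567 - 205)/3 = 454 and the supply price is (33 + 205)/2 = 119.
Deadweight loss = ½ · (454 - 119) · (607 - 205) = ½ · 335 · 402 = 67335.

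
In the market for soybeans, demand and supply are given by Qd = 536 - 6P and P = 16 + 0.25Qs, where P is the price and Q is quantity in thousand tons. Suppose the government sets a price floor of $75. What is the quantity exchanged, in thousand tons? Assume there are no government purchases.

Rearranging supply gives Qs = 4P - 64. Without the control the market clears where 536 - 6P = 4P - 64, i.e. P* = 60 and Q* = 176.
Because the floor (75) lies above the market-clearing price, it is binding.
At P = 75: Qd = 536 - 6·75 = 86 and Qs = 4·75 - 64 = 236.
The quantity actually transacted is the short side, demand: 86.

86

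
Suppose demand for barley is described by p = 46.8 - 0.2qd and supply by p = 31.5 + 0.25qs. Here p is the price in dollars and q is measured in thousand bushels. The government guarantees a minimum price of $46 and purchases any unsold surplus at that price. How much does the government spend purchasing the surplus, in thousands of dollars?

2484

Rearranging demand gives qd = 234 - 5p; rearranging supply gives qs = 4p - 126. Without the control the market clears where 234 - 5p = 4p - 126, i.e. p* = 40 and q* = 34.
Because the floor (46) lies above the market-clearing price, it is binding.
At p = 46: qd = 234 - 5·46 = 4 and qs = 4·46 - 126 = 58.
Surplus = qs - qd = 54.
Government expenditure = surplus × support price = 54 × 46 = 2484.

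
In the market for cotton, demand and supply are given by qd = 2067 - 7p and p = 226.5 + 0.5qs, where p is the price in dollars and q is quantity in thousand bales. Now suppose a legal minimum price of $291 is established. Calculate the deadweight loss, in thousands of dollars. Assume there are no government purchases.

Rearranging supply gives qs = 2p - 453. Setting quantity demanded equal to quantity supplied, 2067 - 7p = 2p - 453, gives p* = 280 and q* = 107.
The floor of 291 is above the equilibrium price 280, so it binds.
At p = 291: qd = 2067 - 7·291 = 30 and qs = 2·291 - 453 = 129.
Quantity traded falls to 30. At q = 30 the demand price is (2067 - 30)/7 = 291 and the supply price is (453 + 30)/2 = 241.5.
Deadweight loss = ½ · (291 - 241.5) · (107 - 30) = ½ · 49.5 · 77 = 1905.75.

1905.75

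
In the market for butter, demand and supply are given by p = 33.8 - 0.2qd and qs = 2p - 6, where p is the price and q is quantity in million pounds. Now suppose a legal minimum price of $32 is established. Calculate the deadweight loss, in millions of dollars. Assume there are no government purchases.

428.75

Rearranging demand gives qd = 169 - 5p. Setting quantity demanded equal to quantity supplied, 169 - 5p = 2p - 6, gives p* = 25 and q* = 44.
The floor of 32 is above the equilibrium price 25, so it binds.
At p = 32: qd = 169 - 5·32 = 9 and qs = 2·32 - 6 = 58.
Quantity traded falls to 9. At q = 9 the demand price is (169 - 9)/5 = 32 and the supply price is (6 + 9)/2 = 7.5.
Deadweight loss = ½ · (32 - 7.5) · (44 - 9) = ½ · 24.5 · 35 = 428.75.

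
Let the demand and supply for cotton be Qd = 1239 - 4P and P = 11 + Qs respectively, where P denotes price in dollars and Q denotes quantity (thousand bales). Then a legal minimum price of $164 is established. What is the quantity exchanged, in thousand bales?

239

Rearranging supply gives Qs = P - 11. Equilibrium: 1239 - 4P = P - 11, so 1250 = 5P and P* = 250, Q* = 239.
The floor of 164 is below the equilibrium price 250, so it is not binding; the market clears at P* = 250, Q* = 239.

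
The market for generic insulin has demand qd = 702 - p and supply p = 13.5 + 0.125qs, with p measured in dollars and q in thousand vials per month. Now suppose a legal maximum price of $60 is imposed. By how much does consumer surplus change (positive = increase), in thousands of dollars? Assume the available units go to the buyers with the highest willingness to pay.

Rearranging supply gives qs = 8p - 108. In a free market, 702 - p = 8p - 108 gives the equilibrium p* = 90, q* = 612.
The ceiling of 60 is below the equilibrium price 90, so it binds.
At p = 60: qd = 702 - 60 = 642 and qs = 8·60 - 108 = 372.
Consumer surplus without the control is ½ · (702 - 90) · 612 = 187272.
With the ceiling, 372 units are sold at 60 (assume they go to the highest-value buyers). The demand price at q = 372 is 330, so CS = ½ · [(702 - 60) + (330 - 60)] · 372 = 169632.
Change in consumer surplus = 169632 - 187272 = -17640.

-17640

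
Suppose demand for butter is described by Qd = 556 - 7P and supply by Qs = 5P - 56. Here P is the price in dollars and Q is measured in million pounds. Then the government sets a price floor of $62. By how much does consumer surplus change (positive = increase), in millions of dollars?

-1765.5

In a free market, 556 - 7P = 5P - 56 gives the equilibrium P* = 51, Q* = 199.
Since 62 > 51, the floor is binding.
At P = 62: Qd = 556 - 7·62 = 122 and Qs = 5·62 - 56 = 254.
Consumer surplus without the control is ½ · (556/7 - 51) · 199 = 39601/14.
With the floor, consumers buy 122 units at 62, so CS = ½ · (556/7 - 62) · 122 = 7442/7.
Change in consumer surplus = 7442/7 - 39601/14 = -1765.5.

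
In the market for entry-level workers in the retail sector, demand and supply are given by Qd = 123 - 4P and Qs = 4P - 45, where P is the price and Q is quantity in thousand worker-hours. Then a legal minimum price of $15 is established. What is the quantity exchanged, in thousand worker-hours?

In a free market, 123 - 4P = 4P - 45 gives the equilibrium P* = 21, Q* = 39.
Since 15 is below P* = 21, the floor does not bind and the free-market outcome prevails.

39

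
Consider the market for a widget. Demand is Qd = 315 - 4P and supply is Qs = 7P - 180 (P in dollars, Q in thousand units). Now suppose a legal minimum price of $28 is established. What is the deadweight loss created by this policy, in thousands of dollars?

0

In a free market, 315 - 4P = 7P - 180 gives the equilibrium P* = 45, Q* = 135.
Since 28 is below P* = 45, the floor does not bind and the free-market outcome prevails.
Since the control does not bind, no trades are prevented and deadweight loss is zero.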